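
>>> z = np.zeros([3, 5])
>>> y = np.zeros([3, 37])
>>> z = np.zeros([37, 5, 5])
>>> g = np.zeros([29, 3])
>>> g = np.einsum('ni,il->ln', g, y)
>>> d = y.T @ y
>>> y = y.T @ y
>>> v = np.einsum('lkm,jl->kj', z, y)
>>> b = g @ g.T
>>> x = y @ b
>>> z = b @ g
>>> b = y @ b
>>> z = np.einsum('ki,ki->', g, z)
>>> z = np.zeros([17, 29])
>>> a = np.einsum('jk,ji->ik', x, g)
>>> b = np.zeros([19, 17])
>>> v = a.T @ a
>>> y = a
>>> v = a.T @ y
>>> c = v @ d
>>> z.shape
(17, 29)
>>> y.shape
(29, 37)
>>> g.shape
(37, 29)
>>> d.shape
(37, 37)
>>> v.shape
(37, 37)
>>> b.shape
(19, 17)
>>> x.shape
(37, 37)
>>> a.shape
(29, 37)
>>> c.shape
(37, 37)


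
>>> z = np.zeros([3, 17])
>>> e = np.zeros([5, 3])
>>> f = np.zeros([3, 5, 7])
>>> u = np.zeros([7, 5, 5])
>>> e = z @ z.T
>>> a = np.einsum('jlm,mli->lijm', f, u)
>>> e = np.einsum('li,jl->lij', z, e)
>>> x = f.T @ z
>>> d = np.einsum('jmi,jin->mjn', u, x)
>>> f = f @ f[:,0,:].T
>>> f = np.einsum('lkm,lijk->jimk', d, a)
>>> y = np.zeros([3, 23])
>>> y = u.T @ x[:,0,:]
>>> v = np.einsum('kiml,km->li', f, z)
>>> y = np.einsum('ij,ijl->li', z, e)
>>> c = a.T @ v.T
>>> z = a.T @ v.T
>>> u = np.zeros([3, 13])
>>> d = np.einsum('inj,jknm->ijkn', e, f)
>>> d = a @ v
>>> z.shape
(7, 3, 5, 7)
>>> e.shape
(3, 17, 3)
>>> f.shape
(3, 5, 17, 7)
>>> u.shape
(3, 13)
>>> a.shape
(5, 5, 3, 7)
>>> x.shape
(7, 5, 17)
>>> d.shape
(5, 5, 3, 5)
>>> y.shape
(3, 3)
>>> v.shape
(7, 5)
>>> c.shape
(7, 3, 5, 7)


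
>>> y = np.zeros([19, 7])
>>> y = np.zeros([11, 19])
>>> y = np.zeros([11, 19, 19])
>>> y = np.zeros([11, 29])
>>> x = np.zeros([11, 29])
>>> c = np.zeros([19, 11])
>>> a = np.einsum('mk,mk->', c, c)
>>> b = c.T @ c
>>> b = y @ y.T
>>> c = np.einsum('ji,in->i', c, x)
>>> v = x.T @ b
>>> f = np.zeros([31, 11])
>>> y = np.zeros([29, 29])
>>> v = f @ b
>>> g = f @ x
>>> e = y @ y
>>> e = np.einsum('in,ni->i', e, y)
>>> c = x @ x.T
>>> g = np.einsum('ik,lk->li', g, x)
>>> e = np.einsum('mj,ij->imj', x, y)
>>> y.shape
(29, 29)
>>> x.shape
(11, 29)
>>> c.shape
(11, 11)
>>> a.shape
()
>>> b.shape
(11, 11)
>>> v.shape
(31, 11)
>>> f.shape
(31, 11)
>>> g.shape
(11, 31)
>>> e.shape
(29, 11, 29)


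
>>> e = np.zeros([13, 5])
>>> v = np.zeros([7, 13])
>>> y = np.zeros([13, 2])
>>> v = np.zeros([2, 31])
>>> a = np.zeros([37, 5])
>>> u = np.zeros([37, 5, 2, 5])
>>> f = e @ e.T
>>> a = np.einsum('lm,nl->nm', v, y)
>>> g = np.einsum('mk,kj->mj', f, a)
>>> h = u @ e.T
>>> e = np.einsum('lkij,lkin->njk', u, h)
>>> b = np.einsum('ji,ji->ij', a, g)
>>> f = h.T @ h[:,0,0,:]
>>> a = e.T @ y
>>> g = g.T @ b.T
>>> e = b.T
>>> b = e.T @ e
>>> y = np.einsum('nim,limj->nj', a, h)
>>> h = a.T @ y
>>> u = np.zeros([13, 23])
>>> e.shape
(13, 31)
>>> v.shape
(2, 31)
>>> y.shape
(5, 13)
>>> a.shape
(5, 5, 2)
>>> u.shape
(13, 23)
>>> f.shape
(13, 2, 5, 13)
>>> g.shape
(31, 31)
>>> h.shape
(2, 5, 13)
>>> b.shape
(31, 31)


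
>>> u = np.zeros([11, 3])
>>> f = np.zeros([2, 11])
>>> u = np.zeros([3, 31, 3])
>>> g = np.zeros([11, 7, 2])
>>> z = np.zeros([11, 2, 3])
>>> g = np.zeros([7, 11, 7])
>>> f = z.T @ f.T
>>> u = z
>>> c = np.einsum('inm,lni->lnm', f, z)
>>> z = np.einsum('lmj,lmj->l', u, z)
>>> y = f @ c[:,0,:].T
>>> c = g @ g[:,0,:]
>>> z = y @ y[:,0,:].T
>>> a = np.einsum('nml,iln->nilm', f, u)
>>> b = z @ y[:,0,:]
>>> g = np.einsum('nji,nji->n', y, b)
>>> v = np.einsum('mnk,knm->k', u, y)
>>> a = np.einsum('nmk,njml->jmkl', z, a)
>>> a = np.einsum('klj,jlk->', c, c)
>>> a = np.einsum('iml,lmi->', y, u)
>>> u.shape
(11, 2, 3)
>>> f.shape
(3, 2, 2)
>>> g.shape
(3,)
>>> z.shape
(3, 2, 3)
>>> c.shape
(7, 11, 7)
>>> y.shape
(3, 2, 11)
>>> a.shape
()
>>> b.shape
(3, 2, 11)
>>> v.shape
(3,)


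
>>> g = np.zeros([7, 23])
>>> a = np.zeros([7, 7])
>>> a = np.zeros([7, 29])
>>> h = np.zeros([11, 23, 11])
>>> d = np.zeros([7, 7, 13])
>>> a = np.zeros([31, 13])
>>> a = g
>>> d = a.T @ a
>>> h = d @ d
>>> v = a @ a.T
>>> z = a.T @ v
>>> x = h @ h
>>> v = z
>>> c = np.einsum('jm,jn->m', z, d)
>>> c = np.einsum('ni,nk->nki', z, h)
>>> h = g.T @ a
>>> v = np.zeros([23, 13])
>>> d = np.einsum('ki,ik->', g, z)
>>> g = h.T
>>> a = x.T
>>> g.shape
(23, 23)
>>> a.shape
(23, 23)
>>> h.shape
(23, 23)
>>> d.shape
()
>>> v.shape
(23, 13)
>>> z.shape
(23, 7)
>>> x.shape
(23, 23)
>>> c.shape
(23, 23, 7)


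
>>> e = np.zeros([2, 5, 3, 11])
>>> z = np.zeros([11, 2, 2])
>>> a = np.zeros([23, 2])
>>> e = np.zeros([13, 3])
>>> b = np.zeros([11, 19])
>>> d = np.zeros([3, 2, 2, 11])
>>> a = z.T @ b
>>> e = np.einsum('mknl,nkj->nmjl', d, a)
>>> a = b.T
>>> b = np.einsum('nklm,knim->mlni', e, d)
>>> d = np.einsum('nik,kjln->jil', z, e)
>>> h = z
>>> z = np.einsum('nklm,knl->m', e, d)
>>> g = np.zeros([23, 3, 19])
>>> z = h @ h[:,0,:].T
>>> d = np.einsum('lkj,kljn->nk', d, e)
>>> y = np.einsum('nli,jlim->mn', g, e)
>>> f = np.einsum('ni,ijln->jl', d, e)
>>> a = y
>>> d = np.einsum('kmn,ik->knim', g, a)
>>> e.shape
(2, 3, 19, 11)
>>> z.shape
(11, 2, 11)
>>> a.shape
(11, 23)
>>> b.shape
(11, 19, 2, 2)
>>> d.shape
(23, 19, 11, 3)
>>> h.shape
(11, 2, 2)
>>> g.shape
(23, 3, 19)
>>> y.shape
(11, 23)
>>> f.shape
(3, 19)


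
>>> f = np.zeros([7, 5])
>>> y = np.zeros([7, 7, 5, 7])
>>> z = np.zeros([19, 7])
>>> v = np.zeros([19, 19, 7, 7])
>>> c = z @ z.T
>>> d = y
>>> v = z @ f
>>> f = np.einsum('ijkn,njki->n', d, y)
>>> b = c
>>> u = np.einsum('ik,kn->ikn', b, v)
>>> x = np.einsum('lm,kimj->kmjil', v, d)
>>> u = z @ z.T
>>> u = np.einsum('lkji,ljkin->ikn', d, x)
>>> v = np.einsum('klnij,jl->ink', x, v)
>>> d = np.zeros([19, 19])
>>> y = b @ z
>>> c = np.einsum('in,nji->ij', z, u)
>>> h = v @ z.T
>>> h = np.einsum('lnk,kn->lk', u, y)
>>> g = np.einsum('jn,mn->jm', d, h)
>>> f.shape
(7,)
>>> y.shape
(19, 7)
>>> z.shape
(19, 7)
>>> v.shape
(7, 7, 7)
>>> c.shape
(19, 7)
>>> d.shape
(19, 19)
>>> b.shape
(19, 19)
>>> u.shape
(7, 7, 19)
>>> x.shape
(7, 5, 7, 7, 19)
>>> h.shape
(7, 19)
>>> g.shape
(19, 7)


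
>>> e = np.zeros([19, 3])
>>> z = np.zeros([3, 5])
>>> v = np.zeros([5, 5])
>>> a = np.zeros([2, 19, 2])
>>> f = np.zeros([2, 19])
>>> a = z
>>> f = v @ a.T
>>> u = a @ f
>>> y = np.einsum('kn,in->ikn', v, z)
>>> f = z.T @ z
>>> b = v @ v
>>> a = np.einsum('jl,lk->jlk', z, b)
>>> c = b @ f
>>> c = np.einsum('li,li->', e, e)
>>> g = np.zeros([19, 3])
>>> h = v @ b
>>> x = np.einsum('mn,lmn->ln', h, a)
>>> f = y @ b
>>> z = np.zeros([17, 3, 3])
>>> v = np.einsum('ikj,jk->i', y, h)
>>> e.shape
(19, 3)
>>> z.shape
(17, 3, 3)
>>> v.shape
(3,)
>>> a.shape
(3, 5, 5)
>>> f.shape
(3, 5, 5)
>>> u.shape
(3, 3)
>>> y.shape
(3, 5, 5)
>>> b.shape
(5, 5)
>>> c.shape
()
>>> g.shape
(19, 3)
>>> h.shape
(5, 5)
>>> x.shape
(3, 5)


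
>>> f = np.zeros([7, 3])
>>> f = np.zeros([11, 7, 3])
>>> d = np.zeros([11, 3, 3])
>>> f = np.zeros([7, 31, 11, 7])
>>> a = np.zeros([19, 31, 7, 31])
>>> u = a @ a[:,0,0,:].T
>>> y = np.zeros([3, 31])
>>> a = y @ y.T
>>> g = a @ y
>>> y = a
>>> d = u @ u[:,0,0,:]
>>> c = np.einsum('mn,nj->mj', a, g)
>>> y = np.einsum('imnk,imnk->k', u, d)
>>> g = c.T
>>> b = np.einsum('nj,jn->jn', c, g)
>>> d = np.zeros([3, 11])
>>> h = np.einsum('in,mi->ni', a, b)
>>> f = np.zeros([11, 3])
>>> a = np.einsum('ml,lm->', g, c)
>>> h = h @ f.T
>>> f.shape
(11, 3)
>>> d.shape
(3, 11)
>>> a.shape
()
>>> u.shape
(19, 31, 7, 19)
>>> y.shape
(19,)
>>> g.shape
(31, 3)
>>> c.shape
(3, 31)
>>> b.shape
(31, 3)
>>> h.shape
(3, 11)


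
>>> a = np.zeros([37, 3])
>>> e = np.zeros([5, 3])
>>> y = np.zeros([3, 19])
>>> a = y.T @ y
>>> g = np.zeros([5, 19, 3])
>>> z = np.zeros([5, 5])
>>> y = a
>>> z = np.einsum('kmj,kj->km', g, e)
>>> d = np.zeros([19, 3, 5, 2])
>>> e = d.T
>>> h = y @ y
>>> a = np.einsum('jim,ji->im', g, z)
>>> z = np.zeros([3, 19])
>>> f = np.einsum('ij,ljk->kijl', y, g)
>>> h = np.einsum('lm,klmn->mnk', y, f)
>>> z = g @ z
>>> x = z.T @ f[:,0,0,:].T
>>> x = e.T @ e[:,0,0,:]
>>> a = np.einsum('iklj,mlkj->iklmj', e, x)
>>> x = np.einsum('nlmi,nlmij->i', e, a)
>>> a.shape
(2, 5, 3, 19, 19)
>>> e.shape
(2, 5, 3, 19)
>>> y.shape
(19, 19)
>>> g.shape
(5, 19, 3)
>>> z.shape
(5, 19, 19)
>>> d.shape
(19, 3, 5, 2)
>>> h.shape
(19, 5, 3)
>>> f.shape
(3, 19, 19, 5)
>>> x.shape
(19,)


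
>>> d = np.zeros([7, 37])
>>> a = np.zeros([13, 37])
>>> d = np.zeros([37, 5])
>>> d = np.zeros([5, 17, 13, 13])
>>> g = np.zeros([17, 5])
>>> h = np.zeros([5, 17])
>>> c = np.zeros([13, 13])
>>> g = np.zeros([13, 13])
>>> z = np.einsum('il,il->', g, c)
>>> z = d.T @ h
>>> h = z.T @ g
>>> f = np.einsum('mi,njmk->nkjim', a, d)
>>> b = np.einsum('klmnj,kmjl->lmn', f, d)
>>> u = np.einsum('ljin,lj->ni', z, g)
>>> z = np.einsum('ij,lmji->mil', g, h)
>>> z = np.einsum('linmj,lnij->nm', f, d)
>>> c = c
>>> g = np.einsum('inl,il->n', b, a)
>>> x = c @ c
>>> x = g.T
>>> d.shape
(5, 17, 13, 13)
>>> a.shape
(13, 37)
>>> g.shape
(17,)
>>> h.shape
(17, 17, 13, 13)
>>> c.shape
(13, 13)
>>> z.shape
(17, 37)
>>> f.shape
(5, 13, 17, 37, 13)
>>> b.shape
(13, 17, 37)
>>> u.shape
(17, 17)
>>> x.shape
(17,)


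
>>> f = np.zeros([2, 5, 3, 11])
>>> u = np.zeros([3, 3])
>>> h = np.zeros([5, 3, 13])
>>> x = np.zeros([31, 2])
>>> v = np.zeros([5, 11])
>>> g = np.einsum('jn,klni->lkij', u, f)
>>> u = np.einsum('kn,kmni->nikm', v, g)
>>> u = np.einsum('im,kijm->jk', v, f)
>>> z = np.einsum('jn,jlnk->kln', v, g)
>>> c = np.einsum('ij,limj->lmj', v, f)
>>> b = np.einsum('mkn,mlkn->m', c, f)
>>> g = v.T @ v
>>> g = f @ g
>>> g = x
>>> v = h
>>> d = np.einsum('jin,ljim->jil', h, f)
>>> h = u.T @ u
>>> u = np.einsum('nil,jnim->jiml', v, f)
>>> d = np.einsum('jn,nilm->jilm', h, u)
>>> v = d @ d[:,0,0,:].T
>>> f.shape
(2, 5, 3, 11)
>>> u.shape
(2, 3, 11, 13)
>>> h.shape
(2, 2)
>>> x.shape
(31, 2)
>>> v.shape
(2, 3, 11, 2)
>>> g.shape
(31, 2)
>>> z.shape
(3, 2, 11)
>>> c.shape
(2, 3, 11)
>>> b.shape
(2,)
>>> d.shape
(2, 3, 11, 13)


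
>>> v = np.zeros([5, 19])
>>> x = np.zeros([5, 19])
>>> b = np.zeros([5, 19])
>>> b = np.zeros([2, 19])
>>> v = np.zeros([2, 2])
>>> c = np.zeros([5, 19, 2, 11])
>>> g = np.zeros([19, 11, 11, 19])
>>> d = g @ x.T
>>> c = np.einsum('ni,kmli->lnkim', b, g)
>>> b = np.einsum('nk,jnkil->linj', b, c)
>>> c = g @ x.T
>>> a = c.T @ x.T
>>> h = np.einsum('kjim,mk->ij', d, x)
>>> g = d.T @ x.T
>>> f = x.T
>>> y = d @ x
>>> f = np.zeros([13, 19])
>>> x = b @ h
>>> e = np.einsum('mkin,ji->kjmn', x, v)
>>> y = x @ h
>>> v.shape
(2, 2)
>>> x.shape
(11, 19, 2, 11)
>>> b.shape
(11, 19, 2, 11)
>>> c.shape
(19, 11, 11, 5)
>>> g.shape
(5, 11, 11, 5)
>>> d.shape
(19, 11, 11, 5)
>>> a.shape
(5, 11, 11, 5)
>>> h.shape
(11, 11)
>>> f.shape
(13, 19)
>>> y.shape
(11, 19, 2, 11)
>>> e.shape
(19, 2, 11, 11)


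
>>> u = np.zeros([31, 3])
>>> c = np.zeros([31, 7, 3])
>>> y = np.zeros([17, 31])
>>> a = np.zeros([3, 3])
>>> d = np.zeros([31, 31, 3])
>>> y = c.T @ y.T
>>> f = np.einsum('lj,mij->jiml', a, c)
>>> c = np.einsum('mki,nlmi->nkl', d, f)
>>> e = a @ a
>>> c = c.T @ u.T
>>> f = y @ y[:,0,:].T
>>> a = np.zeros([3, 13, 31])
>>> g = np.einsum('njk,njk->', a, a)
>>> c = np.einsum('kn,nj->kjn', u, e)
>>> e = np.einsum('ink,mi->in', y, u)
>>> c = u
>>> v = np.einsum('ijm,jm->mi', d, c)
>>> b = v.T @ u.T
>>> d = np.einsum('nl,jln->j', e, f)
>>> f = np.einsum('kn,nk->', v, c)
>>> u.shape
(31, 3)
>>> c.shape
(31, 3)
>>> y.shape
(3, 7, 17)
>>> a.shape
(3, 13, 31)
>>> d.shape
(3,)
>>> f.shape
()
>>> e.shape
(3, 7)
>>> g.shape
()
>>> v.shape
(3, 31)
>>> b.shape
(31, 31)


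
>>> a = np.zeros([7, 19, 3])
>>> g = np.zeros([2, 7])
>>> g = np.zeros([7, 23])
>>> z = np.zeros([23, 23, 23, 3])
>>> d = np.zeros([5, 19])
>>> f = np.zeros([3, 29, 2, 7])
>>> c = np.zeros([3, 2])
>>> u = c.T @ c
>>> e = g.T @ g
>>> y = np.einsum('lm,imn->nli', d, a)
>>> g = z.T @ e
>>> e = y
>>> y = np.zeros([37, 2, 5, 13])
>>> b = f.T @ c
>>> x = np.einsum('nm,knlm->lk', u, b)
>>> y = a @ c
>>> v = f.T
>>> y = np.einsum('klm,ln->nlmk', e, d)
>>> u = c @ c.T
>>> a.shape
(7, 19, 3)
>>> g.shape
(3, 23, 23, 23)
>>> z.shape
(23, 23, 23, 3)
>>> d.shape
(5, 19)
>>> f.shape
(3, 29, 2, 7)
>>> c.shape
(3, 2)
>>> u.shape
(3, 3)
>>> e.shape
(3, 5, 7)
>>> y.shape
(19, 5, 7, 3)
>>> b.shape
(7, 2, 29, 2)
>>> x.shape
(29, 7)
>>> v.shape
(7, 2, 29, 3)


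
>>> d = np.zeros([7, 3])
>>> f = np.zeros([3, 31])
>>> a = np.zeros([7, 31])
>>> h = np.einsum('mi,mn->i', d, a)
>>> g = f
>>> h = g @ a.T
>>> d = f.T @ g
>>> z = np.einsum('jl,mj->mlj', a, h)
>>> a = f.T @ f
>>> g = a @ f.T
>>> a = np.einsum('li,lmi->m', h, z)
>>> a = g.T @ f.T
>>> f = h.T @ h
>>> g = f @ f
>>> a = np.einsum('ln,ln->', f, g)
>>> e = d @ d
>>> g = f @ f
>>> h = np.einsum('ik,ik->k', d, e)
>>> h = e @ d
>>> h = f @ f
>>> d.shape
(31, 31)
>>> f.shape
(7, 7)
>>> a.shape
()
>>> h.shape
(7, 7)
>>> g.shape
(7, 7)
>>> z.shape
(3, 31, 7)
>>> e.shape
(31, 31)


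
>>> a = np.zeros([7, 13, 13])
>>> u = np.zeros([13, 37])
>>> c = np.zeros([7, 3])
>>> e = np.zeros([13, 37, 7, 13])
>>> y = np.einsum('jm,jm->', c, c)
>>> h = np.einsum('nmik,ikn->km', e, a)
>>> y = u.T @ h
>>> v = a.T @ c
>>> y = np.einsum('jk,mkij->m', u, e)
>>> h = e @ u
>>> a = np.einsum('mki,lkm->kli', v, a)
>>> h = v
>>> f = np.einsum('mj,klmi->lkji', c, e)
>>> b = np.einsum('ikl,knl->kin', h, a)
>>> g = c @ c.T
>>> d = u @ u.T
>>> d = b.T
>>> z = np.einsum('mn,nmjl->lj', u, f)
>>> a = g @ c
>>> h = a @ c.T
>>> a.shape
(7, 3)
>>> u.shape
(13, 37)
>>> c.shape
(7, 3)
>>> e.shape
(13, 37, 7, 13)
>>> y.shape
(13,)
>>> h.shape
(7, 7)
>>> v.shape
(13, 13, 3)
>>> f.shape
(37, 13, 3, 13)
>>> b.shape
(13, 13, 7)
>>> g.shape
(7, 7)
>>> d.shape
(7, 13, 13)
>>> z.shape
(13, 3)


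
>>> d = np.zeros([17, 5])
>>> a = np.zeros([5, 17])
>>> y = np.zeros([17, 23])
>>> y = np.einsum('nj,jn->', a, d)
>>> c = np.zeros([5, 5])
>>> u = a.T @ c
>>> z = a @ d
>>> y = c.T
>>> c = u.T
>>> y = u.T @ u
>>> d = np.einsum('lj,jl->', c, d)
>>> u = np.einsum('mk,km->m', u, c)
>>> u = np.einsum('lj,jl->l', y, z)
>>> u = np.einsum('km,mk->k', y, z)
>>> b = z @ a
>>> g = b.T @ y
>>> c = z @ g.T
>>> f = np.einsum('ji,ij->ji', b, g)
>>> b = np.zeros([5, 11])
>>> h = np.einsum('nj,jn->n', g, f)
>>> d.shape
()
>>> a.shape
(5, 17)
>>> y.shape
(5, 5)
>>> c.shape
(5, 17)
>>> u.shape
(5,)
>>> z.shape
(5, 5)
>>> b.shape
(5, 11)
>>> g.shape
(17, 5)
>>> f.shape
(5, 17)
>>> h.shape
(17,)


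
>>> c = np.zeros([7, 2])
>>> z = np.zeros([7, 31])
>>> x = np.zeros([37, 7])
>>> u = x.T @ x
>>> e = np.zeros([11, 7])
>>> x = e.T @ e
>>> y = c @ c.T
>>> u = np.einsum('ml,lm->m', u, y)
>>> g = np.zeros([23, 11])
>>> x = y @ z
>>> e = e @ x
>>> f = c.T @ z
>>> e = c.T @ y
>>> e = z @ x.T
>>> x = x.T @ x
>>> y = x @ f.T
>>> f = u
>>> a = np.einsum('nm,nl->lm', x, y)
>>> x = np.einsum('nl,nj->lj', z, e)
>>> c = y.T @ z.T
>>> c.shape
(2, 7)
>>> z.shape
(7, 31)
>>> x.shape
(31, 7)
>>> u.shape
(7,)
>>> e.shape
(7, 7)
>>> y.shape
(31, 2)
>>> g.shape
(23, 11)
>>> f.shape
(7,)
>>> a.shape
(2, 31)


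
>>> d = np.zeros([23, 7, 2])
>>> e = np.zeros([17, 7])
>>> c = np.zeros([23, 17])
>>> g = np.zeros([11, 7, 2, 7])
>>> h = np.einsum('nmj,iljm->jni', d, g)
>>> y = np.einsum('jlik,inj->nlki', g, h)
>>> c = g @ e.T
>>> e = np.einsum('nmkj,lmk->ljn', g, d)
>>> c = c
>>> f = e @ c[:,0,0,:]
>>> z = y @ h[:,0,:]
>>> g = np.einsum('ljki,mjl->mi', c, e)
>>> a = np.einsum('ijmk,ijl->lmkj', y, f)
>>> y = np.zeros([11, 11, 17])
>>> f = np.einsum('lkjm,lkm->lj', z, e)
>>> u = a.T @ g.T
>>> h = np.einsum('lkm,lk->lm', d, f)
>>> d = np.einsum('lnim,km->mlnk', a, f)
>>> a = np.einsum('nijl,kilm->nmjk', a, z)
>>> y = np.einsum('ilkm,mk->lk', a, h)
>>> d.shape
(7, 17, 7, 23)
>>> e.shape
(23, 7, 11)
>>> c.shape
(11, 7, 2, 17)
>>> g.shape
(23, 17)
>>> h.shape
(23, 2)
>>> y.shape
(11, 2)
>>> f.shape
(23, 7)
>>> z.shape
(23, 7, 7, 11)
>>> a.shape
(17, 11, 2, 23)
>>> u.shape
(7, 2, 7, 23)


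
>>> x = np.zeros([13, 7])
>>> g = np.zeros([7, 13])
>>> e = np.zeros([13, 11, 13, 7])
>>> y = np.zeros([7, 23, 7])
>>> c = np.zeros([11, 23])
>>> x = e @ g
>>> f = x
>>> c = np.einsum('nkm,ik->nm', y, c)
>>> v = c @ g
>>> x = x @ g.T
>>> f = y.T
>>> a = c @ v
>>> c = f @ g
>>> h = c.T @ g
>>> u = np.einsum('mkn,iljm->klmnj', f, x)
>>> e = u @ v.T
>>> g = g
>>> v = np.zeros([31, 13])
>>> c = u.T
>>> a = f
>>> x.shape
(13, 11, 13, 7)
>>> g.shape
(7, 13)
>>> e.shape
(23, 11, 7, 7, 7)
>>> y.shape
(7, 23, 7)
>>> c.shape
(13, 7, 7, 11, 23)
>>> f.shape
(7, 23, 7)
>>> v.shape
(31, 13)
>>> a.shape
(7, 23, 7)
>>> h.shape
(13, 23, 13)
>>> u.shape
(23, 11, 7, 7, 13)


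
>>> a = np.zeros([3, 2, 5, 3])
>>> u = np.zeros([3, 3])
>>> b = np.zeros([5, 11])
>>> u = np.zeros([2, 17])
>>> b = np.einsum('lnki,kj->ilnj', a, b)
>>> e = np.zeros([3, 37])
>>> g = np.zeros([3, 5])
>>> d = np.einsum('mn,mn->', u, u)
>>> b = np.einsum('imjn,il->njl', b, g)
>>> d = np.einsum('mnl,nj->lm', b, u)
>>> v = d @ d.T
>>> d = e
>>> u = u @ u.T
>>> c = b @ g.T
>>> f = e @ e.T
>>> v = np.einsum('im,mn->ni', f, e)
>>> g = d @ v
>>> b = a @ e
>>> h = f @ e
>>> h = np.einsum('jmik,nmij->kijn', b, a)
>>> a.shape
(3, 2, 5, 3)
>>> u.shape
(2, 2)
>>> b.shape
(3, 2, 5, 37)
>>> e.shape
(3, 37)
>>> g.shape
(3, 3)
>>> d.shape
(3, 37)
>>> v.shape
(37, 3)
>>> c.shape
(11, 2, 3)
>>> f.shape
(3, 3)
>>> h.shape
(37, 5, 3, 3)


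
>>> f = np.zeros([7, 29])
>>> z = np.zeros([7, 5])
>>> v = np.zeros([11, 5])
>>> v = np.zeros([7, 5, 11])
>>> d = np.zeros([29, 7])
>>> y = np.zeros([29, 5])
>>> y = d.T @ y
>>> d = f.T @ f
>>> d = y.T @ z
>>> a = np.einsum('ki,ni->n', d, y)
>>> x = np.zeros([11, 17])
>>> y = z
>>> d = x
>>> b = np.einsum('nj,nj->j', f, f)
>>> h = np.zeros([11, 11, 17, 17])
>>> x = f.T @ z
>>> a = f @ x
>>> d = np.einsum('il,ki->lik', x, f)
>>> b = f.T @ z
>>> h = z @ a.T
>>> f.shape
(7, 29)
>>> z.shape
(7, 5)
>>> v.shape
(7, 5, 11)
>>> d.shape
(5, 29, 7)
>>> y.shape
(7, 5)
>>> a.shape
(7, 5)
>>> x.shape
(29, 5)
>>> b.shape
(29, 5)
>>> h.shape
(7, 7)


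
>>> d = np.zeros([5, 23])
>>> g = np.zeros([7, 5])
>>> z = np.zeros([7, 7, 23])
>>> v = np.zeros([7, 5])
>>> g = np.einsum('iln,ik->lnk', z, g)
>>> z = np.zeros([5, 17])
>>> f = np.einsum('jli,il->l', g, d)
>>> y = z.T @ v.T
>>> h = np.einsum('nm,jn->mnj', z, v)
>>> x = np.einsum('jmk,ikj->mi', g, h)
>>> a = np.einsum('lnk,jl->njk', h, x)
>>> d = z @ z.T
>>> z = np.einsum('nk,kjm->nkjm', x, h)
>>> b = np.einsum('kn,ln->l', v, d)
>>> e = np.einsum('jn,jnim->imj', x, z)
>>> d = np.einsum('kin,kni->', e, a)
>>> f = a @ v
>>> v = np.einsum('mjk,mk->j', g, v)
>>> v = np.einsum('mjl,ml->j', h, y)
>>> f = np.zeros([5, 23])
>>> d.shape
()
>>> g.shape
(7, 23, 5)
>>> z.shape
(23, 17, 5, 7)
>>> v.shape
(5,)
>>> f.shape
(5, 23)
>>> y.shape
(17, 7)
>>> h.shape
(17, 5, 7)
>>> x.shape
(23, 17)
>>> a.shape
(5, 23, 7)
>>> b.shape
(5,)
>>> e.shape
(5, 7, 23)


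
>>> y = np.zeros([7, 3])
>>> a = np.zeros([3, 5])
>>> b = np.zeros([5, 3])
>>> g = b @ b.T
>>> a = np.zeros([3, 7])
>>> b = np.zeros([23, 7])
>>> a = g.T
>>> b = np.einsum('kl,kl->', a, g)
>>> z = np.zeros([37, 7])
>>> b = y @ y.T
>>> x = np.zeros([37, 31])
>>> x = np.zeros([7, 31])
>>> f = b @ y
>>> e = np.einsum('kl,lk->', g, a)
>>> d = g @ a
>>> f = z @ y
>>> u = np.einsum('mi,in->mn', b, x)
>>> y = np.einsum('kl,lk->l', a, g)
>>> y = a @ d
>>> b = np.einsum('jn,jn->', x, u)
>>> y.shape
(5, 5)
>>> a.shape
(5, 5)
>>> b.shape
()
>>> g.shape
(5, 5)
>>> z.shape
(37, 7)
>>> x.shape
(7, 31)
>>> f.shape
(37, 3)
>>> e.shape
()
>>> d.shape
(5, 5)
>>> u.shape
(7, 31)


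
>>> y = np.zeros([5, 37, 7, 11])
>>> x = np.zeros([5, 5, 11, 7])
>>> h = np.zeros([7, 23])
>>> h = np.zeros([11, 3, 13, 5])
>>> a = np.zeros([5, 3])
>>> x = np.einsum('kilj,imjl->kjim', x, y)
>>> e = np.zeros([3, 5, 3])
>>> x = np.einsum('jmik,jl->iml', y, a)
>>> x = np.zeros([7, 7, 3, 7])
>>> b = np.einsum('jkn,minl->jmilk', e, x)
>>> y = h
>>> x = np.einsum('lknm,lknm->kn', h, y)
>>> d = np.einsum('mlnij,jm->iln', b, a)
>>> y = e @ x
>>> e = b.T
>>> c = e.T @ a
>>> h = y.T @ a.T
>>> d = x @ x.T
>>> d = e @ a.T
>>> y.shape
(3, 5, 13)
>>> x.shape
(3, 13)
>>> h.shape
(13, 5, 5)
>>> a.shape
(5, 3)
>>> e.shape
(5, 7, 7, 7, 3)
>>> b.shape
(3, 7, 7, 7, 5)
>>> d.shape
(5, 7, 7, 7, 5)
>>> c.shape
(3, 7, 7, 7, 3)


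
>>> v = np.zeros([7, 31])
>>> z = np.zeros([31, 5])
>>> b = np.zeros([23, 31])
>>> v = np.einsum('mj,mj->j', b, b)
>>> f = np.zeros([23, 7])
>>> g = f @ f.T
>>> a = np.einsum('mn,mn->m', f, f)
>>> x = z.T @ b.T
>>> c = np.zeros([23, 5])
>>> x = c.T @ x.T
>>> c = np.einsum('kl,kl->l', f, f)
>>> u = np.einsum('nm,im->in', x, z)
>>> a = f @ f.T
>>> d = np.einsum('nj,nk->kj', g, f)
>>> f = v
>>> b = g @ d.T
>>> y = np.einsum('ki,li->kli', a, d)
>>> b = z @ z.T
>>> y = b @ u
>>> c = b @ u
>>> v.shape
(31,)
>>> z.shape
(31, 5)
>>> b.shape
(31, 31)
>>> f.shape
(31,)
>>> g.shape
(23, 23)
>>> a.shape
(23, 23)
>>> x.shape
(5, 5)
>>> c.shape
(31, 5)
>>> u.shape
(31, 5)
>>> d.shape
(7, 23)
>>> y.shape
(31, 5)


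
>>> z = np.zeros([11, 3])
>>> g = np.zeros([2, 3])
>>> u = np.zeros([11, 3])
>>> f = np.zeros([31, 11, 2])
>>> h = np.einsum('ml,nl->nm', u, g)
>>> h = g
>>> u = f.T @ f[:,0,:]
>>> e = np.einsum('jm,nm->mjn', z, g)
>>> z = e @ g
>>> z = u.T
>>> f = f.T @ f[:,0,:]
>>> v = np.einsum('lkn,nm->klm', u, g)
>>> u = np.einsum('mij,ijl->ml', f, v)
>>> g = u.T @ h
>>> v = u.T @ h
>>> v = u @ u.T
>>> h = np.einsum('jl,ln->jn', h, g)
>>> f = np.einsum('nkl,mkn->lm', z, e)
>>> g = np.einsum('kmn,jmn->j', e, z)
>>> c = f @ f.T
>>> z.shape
(2, 11, 2)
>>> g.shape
(2,)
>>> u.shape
(2, 3)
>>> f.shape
(2, 3)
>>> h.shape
(2, 3)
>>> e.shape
(3, 11, 2)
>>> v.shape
(2, 2)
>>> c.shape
(2, 2)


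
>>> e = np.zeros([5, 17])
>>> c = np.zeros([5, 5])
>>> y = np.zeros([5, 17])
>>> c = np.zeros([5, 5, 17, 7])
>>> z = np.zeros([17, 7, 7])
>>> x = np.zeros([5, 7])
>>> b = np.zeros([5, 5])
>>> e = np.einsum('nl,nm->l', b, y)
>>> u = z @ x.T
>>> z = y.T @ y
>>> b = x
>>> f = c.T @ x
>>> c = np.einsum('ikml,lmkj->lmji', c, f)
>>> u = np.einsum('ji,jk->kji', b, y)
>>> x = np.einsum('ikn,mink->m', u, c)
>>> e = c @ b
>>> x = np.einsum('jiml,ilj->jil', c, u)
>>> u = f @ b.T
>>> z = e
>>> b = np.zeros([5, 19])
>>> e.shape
(7, 17, 7, 7)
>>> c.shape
(7, 17, 7, 5)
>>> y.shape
(5, 17)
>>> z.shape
(7, 17, 7, 7)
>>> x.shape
(7, 17, 5)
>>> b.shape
(5, 19)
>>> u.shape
(7, 17, 5, 5)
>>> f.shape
(7, 17, 5, 7)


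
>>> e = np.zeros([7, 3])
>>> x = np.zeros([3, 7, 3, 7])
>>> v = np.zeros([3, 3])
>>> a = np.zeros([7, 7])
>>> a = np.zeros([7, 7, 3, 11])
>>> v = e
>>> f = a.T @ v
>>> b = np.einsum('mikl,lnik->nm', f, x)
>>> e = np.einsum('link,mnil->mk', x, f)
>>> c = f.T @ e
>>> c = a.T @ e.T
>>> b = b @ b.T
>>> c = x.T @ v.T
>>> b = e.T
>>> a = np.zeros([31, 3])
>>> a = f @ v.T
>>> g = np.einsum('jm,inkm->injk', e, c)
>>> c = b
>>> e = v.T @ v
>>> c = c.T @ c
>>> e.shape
(3, 3)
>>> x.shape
(3, 7, 3, 7)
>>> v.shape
(7, 3)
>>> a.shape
(11, 3, 7, 7)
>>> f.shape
(11, 3, 7, 3)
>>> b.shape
(7, 11)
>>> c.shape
(11, 11)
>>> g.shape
(7, 3, 11, 7)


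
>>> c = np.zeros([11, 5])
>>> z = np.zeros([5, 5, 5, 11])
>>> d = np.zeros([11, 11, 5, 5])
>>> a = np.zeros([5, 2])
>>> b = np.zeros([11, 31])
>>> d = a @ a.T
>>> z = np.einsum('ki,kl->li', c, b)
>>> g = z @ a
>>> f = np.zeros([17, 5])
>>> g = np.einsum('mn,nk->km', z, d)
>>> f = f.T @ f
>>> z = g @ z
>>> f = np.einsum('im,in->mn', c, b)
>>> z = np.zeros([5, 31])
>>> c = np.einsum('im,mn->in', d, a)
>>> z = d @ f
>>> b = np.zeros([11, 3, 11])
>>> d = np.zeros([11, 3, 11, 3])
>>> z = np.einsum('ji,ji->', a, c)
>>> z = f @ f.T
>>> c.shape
(5, 2)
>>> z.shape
(5, 5)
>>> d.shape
(11, 3, 11, 3)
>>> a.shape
(5, 2)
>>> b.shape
(11, 3, 11)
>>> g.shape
(5, 31)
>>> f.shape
(5, 31)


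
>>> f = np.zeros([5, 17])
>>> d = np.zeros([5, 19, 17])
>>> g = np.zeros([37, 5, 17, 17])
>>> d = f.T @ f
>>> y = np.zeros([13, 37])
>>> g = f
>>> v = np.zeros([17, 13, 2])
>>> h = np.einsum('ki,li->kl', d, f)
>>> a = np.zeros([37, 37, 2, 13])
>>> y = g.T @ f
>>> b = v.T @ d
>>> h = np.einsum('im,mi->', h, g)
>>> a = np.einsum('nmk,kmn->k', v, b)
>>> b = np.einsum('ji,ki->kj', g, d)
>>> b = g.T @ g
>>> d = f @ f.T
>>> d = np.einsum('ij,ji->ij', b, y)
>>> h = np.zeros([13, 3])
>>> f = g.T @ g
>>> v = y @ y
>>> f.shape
(17, 17)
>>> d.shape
(17, 17)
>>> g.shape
(5, 17)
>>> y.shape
(17, 17)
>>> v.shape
(17, 17)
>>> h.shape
(13, 3)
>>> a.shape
(2,)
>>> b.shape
(17, 17)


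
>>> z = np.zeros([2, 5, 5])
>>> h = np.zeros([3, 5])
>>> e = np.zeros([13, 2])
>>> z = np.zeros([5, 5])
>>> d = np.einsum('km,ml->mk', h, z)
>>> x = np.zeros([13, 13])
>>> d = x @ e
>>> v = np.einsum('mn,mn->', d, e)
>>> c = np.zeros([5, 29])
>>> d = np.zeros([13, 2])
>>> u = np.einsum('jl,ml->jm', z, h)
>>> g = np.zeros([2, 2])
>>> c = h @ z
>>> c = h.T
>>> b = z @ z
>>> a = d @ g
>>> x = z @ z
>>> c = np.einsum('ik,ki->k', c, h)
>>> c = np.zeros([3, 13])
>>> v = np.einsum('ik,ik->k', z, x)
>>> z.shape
(5, 5)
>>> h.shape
(3, 5)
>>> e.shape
(13, 2)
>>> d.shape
(13, 2)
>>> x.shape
(5, 5)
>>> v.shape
(5,)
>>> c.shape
(3, 13)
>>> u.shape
(5, 3)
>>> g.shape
(2, 2)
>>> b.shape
(5, 5)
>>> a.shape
(13, 2)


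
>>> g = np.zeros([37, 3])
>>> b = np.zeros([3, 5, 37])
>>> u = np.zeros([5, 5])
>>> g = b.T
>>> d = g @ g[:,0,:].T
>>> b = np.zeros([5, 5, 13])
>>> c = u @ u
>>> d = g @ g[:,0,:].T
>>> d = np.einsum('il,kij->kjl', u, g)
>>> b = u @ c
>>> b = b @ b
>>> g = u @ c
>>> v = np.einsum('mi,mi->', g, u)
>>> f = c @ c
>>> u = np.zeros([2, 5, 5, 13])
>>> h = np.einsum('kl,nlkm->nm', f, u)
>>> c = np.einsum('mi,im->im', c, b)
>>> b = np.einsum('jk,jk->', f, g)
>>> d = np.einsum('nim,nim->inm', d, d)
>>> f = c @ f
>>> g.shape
(5, 5)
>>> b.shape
()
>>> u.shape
(2, 5, 5, 13)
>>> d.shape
(3, 37, 5)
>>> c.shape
(5, 5)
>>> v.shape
()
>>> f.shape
(5, 5)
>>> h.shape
(2, 13)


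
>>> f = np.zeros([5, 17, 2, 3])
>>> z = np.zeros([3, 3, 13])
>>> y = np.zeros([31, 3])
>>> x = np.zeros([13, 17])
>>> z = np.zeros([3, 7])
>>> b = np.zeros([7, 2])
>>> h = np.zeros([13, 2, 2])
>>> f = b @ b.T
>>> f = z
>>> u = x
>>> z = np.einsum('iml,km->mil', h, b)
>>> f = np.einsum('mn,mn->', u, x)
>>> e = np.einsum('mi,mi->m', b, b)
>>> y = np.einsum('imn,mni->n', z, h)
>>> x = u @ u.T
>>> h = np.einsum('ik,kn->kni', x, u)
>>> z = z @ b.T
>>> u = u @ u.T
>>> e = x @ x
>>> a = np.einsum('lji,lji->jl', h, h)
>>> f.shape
()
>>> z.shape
(2, 13, 7)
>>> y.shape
(2,)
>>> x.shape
(13, 13)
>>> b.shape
(7, 2)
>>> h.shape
(13, 17, 13)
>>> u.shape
(13, 13)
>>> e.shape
(13, 13)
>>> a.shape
(17, 13)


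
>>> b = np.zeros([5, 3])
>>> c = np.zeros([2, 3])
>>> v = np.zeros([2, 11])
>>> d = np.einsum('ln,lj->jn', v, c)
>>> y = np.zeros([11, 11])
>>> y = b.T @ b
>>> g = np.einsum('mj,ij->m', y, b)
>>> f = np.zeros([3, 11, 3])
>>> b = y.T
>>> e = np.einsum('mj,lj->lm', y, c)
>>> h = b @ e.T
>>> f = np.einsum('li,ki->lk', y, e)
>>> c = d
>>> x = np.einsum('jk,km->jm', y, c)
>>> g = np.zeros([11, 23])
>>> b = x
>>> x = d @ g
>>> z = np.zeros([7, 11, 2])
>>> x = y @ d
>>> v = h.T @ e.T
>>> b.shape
(3, 11)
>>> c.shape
(3, 11)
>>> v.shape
(2, 2)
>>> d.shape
(3, 11)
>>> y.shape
(3, 3)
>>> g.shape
(11, 23)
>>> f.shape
(3, 2)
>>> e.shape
(2, 3)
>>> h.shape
(3, 2)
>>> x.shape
(3, 11)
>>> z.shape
(7, 11, 2)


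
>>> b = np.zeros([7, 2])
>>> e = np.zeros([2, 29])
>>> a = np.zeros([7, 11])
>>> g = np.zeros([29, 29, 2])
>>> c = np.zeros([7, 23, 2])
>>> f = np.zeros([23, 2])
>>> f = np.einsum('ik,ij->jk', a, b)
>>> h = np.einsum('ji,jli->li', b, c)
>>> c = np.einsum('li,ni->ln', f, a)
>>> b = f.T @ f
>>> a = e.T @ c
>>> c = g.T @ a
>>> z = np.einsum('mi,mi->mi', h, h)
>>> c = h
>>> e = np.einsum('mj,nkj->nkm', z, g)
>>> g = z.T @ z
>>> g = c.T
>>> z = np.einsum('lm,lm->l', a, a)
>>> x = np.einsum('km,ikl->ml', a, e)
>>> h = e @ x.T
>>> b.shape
(11, 11)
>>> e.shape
(29, 29, 23)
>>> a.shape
(29, 7)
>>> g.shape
(2, 23)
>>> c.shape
(23, 2)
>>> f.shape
(2, 11)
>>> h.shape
(29, 29, 7)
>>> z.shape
(29,)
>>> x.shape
(7, 23)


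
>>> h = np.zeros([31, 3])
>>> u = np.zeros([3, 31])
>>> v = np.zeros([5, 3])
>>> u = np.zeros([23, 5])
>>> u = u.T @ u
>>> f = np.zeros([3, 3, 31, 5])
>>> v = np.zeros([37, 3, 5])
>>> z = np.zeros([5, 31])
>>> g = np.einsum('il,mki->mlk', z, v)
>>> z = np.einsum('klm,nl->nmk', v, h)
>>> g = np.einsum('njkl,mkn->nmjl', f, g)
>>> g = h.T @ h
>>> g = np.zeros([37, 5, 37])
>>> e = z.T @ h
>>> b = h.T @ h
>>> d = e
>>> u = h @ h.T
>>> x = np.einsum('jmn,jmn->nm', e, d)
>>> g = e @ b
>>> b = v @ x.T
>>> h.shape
(31, 3)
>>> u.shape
(31, 31)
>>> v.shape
(37, 3, 5)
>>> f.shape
(3, 3, 31, 5)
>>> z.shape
(31, 5, 37)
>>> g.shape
(37, 5, 3)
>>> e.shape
(37, 5, 3)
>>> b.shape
(37, 3, 3)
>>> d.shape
(37, 5, 3)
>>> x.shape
(3, 5)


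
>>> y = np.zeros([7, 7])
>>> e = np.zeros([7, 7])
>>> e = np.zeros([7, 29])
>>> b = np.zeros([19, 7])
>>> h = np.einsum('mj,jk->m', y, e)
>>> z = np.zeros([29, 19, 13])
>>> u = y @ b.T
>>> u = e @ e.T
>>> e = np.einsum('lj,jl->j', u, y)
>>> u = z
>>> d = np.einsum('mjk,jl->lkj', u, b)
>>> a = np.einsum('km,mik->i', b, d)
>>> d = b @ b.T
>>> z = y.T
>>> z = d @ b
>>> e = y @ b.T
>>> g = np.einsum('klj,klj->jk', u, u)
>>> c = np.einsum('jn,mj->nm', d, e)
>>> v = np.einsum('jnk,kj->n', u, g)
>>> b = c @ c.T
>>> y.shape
(7, 7)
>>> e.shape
(7, 19)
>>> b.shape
(19, 19)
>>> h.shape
(7,)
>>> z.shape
(19, 7)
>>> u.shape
(29, 19, 13)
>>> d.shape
(19, 19)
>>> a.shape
(13,)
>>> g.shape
(13, 29)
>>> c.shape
(19, 7)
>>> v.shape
(19,)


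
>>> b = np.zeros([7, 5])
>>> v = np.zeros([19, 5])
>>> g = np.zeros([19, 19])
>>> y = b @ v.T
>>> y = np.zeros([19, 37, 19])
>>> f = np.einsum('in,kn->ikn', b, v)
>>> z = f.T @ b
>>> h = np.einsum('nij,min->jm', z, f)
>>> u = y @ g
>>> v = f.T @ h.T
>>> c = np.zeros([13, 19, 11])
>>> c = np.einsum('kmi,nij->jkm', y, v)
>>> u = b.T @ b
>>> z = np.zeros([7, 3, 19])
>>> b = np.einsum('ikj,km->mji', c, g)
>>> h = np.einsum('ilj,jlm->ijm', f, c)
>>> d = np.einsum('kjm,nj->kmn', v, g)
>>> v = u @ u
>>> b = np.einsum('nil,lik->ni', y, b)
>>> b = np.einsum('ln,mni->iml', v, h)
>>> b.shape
(37, 7, 5)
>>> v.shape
(5, 5)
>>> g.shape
(19, 19)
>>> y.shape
(19, 37, 19)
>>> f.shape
(7, 19, 5)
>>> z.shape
(7, 3, 19)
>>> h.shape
(7, 5, 37)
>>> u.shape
(5, 5)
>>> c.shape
(5, 19, 37)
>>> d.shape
(5, 5, 19)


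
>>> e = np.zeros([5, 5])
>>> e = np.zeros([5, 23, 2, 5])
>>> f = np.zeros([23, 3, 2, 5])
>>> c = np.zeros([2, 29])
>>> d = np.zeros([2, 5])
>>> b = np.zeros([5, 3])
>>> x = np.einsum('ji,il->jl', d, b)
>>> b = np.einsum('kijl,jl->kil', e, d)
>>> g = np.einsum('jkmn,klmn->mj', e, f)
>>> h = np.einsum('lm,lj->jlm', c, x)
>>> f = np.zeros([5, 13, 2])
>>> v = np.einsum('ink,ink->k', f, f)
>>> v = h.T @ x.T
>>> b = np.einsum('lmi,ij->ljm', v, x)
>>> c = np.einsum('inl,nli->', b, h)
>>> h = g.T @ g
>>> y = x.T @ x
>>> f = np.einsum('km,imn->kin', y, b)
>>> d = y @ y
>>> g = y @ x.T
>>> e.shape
(5, 23, 2, 5)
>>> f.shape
(3, 29, 2)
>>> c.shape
()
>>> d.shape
(3, 3)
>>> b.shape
(29, 3, 2)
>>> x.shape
(2, 3)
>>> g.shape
(3, 2)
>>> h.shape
(5, 5)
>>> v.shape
(29, 2, 2)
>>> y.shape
(3, 3)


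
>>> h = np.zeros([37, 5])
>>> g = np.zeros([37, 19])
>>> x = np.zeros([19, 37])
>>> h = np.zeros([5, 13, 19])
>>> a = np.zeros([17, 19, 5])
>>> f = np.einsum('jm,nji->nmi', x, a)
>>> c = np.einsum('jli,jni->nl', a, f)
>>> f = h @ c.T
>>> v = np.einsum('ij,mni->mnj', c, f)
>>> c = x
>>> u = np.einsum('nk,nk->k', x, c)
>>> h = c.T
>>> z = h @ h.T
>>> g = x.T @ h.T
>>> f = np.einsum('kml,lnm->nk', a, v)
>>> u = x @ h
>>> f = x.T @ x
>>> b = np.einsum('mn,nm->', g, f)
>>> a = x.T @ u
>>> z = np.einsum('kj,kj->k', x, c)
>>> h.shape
(37, 19)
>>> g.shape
(37, 37)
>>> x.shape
(19, 37)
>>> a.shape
(37, 19)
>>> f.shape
(37, 37)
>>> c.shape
(19, 37)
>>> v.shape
(5, 13, 19)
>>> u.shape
(19, 19)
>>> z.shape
(19,)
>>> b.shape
()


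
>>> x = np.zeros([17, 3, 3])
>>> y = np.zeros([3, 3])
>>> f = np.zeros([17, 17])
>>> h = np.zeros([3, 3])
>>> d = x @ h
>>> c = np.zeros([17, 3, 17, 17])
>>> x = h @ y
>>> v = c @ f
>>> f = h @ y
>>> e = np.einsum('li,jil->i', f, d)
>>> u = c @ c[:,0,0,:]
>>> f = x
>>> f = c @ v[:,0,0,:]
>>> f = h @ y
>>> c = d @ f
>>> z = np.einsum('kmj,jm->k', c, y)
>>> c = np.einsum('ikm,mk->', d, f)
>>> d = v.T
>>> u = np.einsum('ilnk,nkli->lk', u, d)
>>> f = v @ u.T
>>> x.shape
(3, 3)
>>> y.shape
(3, 3)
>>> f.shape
(17, 3, 17, 3)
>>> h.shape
(3, 3)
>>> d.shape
(17, 17, 3, 17)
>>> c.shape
()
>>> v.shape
(17, 3, 17, 17)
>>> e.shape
(3,)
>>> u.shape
(3, 17)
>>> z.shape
(17,)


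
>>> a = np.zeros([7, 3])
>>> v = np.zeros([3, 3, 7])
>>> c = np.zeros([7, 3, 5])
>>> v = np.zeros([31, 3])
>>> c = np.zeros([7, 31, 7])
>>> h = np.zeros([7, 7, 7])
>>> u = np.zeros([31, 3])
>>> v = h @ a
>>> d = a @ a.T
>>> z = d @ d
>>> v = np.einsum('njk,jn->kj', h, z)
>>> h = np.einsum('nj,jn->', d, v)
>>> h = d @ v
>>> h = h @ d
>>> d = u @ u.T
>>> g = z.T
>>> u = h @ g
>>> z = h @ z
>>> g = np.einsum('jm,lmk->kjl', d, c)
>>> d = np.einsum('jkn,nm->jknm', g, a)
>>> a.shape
(7, 3)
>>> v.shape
(7, 7)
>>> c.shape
(7, 31, 7)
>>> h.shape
(7, 7)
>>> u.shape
(7, 7)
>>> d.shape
(7, 31, 7, 3)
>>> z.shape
(7, 7)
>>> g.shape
(7, 31, 7)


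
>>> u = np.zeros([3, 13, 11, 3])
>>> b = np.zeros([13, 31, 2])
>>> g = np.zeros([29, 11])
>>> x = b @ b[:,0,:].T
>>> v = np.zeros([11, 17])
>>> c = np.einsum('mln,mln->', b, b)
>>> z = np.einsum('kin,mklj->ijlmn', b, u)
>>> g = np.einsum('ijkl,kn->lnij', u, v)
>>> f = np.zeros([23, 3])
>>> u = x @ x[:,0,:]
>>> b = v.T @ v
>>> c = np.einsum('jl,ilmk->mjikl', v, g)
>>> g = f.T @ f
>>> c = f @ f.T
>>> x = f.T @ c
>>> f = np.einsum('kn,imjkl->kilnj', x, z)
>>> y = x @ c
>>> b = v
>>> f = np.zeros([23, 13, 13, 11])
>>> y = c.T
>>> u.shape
(13, 31, 13)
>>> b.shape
(11, 17)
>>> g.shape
(3, 3)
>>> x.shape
(3, 23)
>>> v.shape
(11, 17)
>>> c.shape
(23, 23)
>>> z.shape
(31, 3, 11, 3, 2)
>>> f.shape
(23, 13, 13, 11)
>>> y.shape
(23, 23)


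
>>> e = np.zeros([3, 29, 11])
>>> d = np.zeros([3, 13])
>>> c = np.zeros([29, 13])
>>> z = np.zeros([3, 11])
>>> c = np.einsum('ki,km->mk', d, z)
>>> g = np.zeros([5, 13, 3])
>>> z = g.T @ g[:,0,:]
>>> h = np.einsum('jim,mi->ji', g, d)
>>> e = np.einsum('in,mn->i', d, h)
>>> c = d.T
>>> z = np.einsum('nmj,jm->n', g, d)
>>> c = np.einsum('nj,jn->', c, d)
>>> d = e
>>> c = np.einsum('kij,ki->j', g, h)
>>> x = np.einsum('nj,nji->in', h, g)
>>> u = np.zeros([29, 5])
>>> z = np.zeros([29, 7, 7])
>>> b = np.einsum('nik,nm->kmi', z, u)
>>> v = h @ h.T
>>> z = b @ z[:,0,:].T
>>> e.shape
(3,)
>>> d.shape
(3,)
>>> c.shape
(3,)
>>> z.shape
(7, 5, 29)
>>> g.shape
(5, 13, 3)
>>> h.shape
(5, 13)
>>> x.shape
(3, 5)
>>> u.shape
(29, 5)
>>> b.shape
(7, 5, 7)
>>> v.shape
(5, 5)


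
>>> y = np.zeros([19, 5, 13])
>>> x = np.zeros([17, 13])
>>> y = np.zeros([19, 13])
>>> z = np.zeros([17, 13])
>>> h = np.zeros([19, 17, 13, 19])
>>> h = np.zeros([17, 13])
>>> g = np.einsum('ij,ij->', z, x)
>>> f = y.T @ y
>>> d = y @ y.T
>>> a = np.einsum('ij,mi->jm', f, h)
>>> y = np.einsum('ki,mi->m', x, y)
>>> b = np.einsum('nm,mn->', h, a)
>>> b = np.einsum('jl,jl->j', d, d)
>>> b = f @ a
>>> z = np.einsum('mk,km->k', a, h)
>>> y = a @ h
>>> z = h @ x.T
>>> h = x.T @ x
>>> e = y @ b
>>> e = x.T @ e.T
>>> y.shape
(13, 13)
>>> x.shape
(17, 13)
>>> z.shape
(17, 17)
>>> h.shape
(13, 13)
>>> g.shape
()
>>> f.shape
(13, 13)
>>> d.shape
(19, 19)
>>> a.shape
(13, 17)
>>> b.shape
(13, 17)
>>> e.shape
(13, 13)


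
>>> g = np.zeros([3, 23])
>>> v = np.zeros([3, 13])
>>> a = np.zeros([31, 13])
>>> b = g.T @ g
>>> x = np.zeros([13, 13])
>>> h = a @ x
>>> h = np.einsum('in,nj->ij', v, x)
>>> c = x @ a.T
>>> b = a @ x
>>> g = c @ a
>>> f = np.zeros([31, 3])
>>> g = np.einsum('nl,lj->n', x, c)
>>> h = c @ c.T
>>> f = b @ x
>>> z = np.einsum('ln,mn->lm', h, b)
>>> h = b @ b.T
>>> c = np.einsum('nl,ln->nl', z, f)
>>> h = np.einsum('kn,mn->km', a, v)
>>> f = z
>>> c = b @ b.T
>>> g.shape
(13,)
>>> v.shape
(3, 13)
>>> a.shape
(31, 13)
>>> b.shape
(31, 13)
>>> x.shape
(13, 13)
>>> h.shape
(31, 3)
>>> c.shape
(31, 31)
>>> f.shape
(13, 31)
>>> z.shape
(13, 31)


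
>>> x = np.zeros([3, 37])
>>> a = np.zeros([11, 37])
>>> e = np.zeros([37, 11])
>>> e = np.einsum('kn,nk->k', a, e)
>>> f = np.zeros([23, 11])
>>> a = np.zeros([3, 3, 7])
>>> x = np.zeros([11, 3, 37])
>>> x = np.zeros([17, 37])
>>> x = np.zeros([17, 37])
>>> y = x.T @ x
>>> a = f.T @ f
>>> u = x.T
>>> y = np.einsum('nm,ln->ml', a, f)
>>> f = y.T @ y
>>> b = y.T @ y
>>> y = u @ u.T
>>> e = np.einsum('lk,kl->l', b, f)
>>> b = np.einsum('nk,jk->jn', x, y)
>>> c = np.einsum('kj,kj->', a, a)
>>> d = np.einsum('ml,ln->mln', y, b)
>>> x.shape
(17, 37)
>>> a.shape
(11, 11)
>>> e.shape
(23,)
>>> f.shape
(23, 23)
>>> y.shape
(37, 37)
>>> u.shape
(37, 17)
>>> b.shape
(37, 17)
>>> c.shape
()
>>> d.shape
(37, 37, 17)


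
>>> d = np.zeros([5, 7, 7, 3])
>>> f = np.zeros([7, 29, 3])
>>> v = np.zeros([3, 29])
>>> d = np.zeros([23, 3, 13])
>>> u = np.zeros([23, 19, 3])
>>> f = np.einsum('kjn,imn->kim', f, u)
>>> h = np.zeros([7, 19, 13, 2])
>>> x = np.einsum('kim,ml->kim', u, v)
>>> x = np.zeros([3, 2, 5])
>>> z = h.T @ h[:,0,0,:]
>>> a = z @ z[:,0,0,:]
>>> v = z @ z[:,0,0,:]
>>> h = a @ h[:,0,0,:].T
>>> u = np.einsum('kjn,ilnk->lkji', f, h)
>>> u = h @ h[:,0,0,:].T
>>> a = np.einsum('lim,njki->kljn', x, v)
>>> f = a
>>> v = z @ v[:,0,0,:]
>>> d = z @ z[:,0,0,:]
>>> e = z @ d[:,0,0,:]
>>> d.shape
(2, 13, 19, 2)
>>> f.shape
(19, 3, 13, 2)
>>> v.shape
(2, 13, 19, 2)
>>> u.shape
(2, 13, 19, 2)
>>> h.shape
(2, 13, 19, 7)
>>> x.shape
(3, 2, 5)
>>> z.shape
(2, 13, 19, 2)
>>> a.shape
(19, 3, 13, 2)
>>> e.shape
(2, 13, 19, 2)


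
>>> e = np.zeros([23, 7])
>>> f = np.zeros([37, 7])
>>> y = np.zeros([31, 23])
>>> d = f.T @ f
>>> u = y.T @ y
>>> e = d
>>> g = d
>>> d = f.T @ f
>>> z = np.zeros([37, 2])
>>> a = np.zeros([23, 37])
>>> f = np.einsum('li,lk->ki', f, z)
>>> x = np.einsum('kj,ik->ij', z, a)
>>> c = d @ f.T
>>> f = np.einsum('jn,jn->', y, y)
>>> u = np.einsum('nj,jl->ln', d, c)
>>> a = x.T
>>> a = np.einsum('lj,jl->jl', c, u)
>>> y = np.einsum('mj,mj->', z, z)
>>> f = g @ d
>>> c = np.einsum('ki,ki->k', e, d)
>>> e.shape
(7, 7)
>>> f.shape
(7, 7)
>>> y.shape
()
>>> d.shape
(7, 7)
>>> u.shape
(2, 7)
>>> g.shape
(7, 7)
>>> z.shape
(37, 2)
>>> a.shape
(2, 7)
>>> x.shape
(23, 2)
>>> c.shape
(7,)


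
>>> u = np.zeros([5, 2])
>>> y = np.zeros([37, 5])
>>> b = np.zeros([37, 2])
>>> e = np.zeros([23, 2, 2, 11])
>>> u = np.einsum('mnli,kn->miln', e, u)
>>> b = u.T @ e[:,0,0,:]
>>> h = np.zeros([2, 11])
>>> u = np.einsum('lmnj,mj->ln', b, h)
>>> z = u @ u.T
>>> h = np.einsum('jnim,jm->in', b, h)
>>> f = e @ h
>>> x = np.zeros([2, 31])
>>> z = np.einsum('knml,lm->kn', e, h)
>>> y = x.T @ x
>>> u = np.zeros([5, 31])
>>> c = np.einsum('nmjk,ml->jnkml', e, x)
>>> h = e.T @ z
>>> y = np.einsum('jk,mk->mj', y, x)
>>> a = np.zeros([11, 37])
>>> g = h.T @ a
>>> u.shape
(5, 31)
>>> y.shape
(2, 31)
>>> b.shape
(2, 2, 11, 11)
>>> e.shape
(23, 2, 2, 11)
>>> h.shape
(11, 2, 2, 2)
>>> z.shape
(23, 2)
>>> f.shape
(23, 2, 2, 2)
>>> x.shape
(2, 31)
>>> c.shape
(2, 23, 11, 2, 31)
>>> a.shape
(11, 37)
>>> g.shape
(2, 2, 2, 37)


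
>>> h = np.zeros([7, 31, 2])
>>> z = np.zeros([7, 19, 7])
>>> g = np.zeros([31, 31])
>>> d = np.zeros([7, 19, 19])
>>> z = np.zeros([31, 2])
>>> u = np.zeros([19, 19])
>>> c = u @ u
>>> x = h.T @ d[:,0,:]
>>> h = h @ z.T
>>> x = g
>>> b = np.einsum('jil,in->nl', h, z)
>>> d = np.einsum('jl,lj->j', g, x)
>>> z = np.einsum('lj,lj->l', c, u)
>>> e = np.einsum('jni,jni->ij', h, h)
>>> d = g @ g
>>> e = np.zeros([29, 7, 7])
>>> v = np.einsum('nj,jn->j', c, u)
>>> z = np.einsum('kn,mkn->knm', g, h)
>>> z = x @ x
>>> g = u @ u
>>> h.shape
(7, 31, 31)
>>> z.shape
(31, 31)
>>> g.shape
(19, 19)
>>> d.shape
(31, 31)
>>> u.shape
(19, 19)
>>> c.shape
(19, 19)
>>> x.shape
(31, 31)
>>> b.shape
(2, 31)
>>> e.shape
(29, 7, 7)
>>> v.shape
(19,)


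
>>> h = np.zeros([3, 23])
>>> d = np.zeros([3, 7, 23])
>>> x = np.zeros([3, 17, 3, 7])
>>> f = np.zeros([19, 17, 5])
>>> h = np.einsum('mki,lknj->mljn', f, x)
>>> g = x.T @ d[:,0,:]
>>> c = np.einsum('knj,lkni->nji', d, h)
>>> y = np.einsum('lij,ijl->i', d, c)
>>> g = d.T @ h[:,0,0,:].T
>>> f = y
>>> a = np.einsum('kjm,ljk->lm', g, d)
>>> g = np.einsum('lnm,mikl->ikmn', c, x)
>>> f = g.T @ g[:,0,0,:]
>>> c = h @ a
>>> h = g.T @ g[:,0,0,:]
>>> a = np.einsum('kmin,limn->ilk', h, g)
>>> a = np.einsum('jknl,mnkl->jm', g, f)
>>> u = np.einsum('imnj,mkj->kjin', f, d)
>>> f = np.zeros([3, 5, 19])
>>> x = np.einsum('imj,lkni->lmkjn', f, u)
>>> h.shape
(23, 3, 3, 23)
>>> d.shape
(3, 7, 23)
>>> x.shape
(7, 5, 23, 19, 23)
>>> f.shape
(3, 5, 19)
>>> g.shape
(17, 3, 3, 23)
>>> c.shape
(19, 3, 7, 19)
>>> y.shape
(7,)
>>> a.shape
(17, 23)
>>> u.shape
(7, 23, 23, 3)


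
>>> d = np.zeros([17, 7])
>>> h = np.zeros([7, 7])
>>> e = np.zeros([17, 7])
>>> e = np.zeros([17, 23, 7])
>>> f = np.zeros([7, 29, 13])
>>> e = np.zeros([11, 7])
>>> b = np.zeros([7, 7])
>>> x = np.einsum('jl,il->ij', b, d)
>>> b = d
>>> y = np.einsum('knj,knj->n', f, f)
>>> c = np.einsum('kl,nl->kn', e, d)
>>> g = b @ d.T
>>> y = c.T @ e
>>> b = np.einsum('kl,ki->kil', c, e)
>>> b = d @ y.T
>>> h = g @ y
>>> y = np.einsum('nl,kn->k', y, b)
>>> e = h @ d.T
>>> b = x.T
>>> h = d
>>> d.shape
(17, 7)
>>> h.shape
(17, 7)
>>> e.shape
(17, 17)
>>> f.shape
(7, 29, 13)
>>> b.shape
(7, 17)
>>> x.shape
(17, 7)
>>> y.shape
(17,)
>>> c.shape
(11, 17)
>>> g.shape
(17, 17)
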